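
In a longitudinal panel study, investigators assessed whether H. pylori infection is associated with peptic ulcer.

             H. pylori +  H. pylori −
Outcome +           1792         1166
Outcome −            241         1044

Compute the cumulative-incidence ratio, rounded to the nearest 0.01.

1.67

Reading the table with exposure as columns: a = 1792 (H. pylori +, case), b = 241 (H. pylori +, non-case), c = 1166 (H. pylori −, case), d = 1044.
Risk in exposed = 1792/2033 = 0.88146; risk in unexposed = 1166/2210 = 0.52760.
RR = 0.88146 / 0.52760 = 1.67068
The risk among the exposed is 1.67 times that among the unexposed.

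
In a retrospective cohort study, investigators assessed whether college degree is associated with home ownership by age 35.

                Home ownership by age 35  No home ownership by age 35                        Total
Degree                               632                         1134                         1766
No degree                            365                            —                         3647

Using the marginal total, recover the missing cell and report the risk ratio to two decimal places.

3.58

The missing cell is in the unexposed row: 3647 − 365 = 3282.
So a = 632, b = 1134, c = 365, d = 3282.
RR = [a/(a+b)] / [c/(c+d)] = (632/1766) / (365/3647) = 0.35787/0.10008 = 3.57577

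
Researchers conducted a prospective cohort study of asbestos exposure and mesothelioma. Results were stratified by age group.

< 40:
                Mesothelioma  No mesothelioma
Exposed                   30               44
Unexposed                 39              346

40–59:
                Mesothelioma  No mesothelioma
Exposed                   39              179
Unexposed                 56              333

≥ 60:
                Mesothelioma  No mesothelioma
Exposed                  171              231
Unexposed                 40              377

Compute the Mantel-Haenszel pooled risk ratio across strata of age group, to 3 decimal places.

2.981

RR_MH = Σ(aᵢ·n₀ᵢ/nᵢ) / Σ(cᵢ·n₁ᵢ/nᵢ), with n₁ᵢ = aᵢ+bᵢ (exposed), n₀ᵢ = cᵢ+dᵢ (unexposed), nᵢ = n₁ᵢ+n₀ᵢ.
Stratum 1 (< 40): n₁ = 74, n₀ = 385, n = 459; a·n₀/n = 30·385/459 = 25.1634; c·n₁/n = 39·74/459 = 6.2876
Stratum 2 (40–59): n₁ = 218, n₀ = 389, n = 607; a·n₀/n = 39·389/607 = 24.9934; c·n₁/n = 56·218/607 = 20.1120
Stratum 3 (≥ 60): n₁ = 402, n₀ = 417, n = 819; a·n₀/n = 171·417/819 = 87.0659; c·n₁/n = 40·402/819 = 19.6337
RR_MH = (25.1634 + 24.9934 + 87.0659) / (6.2876 + 20.1120 + 19.6337) = 137.2227 / 46.0333 = 2.98094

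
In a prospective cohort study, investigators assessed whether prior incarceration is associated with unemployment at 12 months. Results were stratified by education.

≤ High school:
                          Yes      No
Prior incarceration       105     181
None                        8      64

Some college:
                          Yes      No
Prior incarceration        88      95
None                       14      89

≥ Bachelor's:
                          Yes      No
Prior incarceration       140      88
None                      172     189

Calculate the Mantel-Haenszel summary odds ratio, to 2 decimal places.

OR_MH = Σ(aᵢdᵢ/nᵢ) / Σ(bᵢcᵢ/nᵢ), where nᵢ is the stratum total.
Stratum 1 (≤ High school): n = 358; a·d/n = 105·64/358 = 18.7709; b·c/n = 181·8/358 = 4.0447
Stratum 2 (Some college): n = 286; a·d/n = 88·89/286 = 27.3846; b·c/n = 95·14/286 = 4.6503
Stratum 3 (≥ Bachelor's): n = 589; a·d/n = 140·189/589 = 44.9236; b·c/n = 88·172/589 = 25.6978
OR_MH = (18.7709 + 27.3846 + 44.9236) / (4.0447 + 4.6503 + 25.6978) = 91.0792 / 34.3928 = 2.64820

2.65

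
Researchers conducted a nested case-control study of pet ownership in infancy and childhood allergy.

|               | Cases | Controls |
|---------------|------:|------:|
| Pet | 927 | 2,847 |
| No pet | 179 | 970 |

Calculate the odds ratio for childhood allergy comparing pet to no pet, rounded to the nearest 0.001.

1.764

Cells: a = 927, b = 2847, c = 179, d = 970.
OR = (a·d)/(b·c) = (927 × 970) / (2847 × 179) = 899190 / 509613 = 1.76446
The odds of childhood allergy are about 1.76 times as high in the pet group.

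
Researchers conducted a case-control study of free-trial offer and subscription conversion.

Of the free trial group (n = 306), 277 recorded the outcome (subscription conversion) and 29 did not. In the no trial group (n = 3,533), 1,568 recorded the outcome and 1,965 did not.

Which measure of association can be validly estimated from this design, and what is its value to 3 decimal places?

From the description: a = 277, b = 29, c = 1568, d = 1965.
This is a case-control study: participants were sampled on outcome status, so risks in the source population cannot be estimated directly — relative risk is not valid here. The odds ratio is the appropriate measure.
OR = (a·d)/(b·c) = (277 × 1965) / (29 × 1568) = 544305 / 45472 = 11.97011

11.970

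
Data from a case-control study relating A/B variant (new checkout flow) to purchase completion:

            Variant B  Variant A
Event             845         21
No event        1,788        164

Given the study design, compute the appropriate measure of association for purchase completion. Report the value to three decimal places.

Reading the table with exposure as columns: a = 845 (Variant B, case), b = 1788 (Variant B, non-case), c = 21 (Variant A, case), d = 164.
This is a case-control study: participants were sampled on outcome status, so risks in the source population cannot be estimated directly — relative risk is not valid here. The odds ratio is the appropriate measure.
OR = (a·d)/(b·c) = (845 × 164) / (1788 × 21) = 138580 / 37548 = 3.69074

3.691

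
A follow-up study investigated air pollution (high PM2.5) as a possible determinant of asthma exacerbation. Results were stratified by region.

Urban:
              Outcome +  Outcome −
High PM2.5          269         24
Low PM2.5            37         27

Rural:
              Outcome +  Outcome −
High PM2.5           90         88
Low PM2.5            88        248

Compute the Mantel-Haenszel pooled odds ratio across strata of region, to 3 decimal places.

3.633

OR_MH = Σ(aᵢdᵢ/nᵢ) / Σ(bᵢcᵢ/nᵢ), where nᵢ is the stratum total.
Stratum 1 (Urban): n = 357; a·d/n = 269·27/357 = 20.3445; b·c/n = 24·37/357 = 2.4874
Stratum 2 (Rural): n = 514; a·d/n = 90·248/514 = 43.4241; b·c/n = 88·88/514 = 15.0661
OR_MH = (20.3445 + 43.4241) / (2.4874 + 15.0661) = 63.7687 / 17.5535 = 3.63281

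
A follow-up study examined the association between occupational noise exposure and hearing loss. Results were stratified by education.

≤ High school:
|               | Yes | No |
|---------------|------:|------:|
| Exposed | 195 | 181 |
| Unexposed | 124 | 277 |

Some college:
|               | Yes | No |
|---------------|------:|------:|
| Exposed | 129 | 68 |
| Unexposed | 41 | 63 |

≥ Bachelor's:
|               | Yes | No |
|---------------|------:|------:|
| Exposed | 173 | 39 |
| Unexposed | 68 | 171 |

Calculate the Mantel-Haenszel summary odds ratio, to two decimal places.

OR_MH = Σ(aᵢdᵢ/nᵢ) / Σ(bᵢcᵢ/nᵢ), where nᵢ is the stratum total.
Stratum 1 (≤ High school): n = 777; a·d/n = 195·277/777 = 69.5174; b·c/n = 181·124/777 = 28.8855
Stratum 2 (Some college): n = 301; a·d/n = 129·63/301 = 27.0000; b·c/n = 68·41/301 = 9.2625
Stratum 3 (≥ Bachelor's): n = 451; a·d/n = 173·171/451 = 65.5942; b·c/n = 39·68/451 = 5.8803
OR_MH = (69.5174 + 27.0000 + 65.5942) / (28.8855 + 9.2625 + 5.8803) = 162.1116 / 44.0282 = 3.68200

3.68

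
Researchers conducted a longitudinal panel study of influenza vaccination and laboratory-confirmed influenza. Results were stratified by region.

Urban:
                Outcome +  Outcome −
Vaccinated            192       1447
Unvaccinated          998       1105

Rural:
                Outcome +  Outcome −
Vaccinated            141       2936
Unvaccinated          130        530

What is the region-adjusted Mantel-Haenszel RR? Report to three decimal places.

0.244

RR_MH = Σ(aᵢ·n₀ᵢ/nᵢ) / Σ(cᵢ·n₁ᵢ/nᵢ), with n₁ᵢ = aᵢ+bᵢ (exposed), n₀ᵢ = cᵢ+dᵢ (unexposed), nᵢ = n₁ᵢ+n₀ᵢ.
Stratum 1 (Urban): n₁ = 1639, n₀ = 2103, n = 3742; a·n₀/n = 192·2103/3742 = 107.9038; c·n₁/n = 998·1639/3742 = 437.1251
Stratum 2 (Rural): n₁ = 3077, n₀ = 660, n = 3737; a·n₀/n = 141·660/3737 = 24.9023; c·n₁/n = 130·3077/3737 = 107.0404
RR_MH = (107.9038 + 24.9023) / (437.1251 + 107.0404) = 132.8061 / 544.1655 = 0.24405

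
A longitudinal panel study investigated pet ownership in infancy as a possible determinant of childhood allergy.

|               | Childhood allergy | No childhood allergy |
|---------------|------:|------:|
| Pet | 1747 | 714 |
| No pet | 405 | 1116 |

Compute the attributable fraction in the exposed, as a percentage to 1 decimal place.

62.5

Cells: a = 1747, b = 714, c = 405, d = 1116.
Risk in exposed = 1747/2461 = 0.70987; risk in unexposed = 405/1521 = 0.26627.
RR = 0.70987/0.26627 = 2.66597
AR% = (RR − 1)/RR × 100 = (2.66597 − 1)/2.66597 × 100 = 62.4902%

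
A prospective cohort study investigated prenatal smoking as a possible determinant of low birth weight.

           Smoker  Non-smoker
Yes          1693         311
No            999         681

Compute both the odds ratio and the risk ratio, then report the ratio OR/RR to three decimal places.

Reading the table with exposure as columns: a = 1693 (Smoker, case), b = 999 (Smoker, non-case), c = 311 (Non-smoker, case), d = 681.
OR = (1693·681)/(999·311) = 1152933/310689 = 3.71089
Risk in exposed = 1693/2692 = 0.62890; risk in unexposed = 311/992 = 0.31351; RR = 2.00601
OR/RR = 3.71089 / 2.00601 = 1.84989
The outcome is not rare, so the OR lies further from 1 than the RR.

1.850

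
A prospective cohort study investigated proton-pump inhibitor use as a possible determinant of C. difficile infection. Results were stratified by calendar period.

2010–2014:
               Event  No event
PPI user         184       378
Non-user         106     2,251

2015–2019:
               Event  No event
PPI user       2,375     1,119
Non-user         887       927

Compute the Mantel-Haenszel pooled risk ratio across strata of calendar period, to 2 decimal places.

1.59

RR_MH = Σ(aᵢ·n₀ᵢ/nᵢ) / Σ(cᵢ·n₁ᵢ/nᵢ), with n₁ᵢ = aᵢ+bᵢ (exposed), n₀ᵢ = cᵢ+dᵢ (unexposed), nᵢ = n₁ᵢ+n₀ᵢ.
Stratum 1 (2010–2014): n₁ = 562, n₀ = 2357, n = 2919; a·n₀/n = 184·2357/2919 = 148.5742; c·n₁/n = 106·562/2919 = 20.4084
Stratum 2 (2015–2019): n₁ = 3494, n₀ = 1814, n = 5308; a·n₀/n = 2375·1814/5308 = 811.6522; c·n₁/n = 887·3494/5308 = 583.8693
RR_MH = (148.5742 + 811.6522) / (20.4084 + 583.8693) = 960.2264 / 604.2776 = 1.58905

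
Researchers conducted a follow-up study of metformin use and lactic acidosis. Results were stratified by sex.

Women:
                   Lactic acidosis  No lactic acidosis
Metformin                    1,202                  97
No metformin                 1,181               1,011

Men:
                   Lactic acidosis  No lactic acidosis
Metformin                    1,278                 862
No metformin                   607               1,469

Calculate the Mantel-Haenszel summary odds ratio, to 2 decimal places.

5.06

OR_MH = Σ(aᵢdᵢ/nᵢ) / Σ(bᵢcᵢ/nᵢ), where nᵢ is the stratum total.
Stratum 1 (Women): n = 3491; a·d/n = 1202·1011/3491 = 348.1014; b·c/n = 97·1181/3491 = 32.8150
Stratum 2 (Men): n = 4216; a·d/n = 1278·1469/4216 = 445.2993; b·c/n = 862·607/4216 = 124.1067
OR_MH = (348.1014 + 445.2993) / (32.8150 + 124.1067) = 793.4007 / 156.9217 = 5.05603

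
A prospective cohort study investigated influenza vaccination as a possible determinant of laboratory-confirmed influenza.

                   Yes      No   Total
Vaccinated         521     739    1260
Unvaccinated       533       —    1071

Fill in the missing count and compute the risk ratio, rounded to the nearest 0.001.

0.831

The missing cell is in the unexposed row: 1071 − 533 = 538.
So a = 521, b = 739, c = 533, d = 538.
RR = [a/(a+b)] / [c/(c+d)] = (521/1260) / (533/1071) = 0.41349/0.49767 = 0.83086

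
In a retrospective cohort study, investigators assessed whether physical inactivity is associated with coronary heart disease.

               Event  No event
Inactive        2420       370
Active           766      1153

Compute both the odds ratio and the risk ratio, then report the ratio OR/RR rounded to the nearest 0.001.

4.531

Cells: a = 2420, b = 370, c = 766, d = 1153.
OR = (2420·1153)/(370·766) = 2790260/283420 = 9.84497
Risk in exposed = 2420/2790 = 0.86738; risk in unexposed = 766/1919 = 0.39917; RR = 2.17299
OR/RR = 9.84497 / 2.17299 = 4.53061
The outcome is not rare, so the OR lies further from 1 than the RR.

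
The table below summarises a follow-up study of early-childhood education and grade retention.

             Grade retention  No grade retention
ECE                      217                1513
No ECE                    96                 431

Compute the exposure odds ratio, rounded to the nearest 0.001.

Cells: a = 217, b = 1513, c = 96, d = 431.
OR = (a·d)/(b·c) = (217 × 431) / (1513 × 96) = 93527 / 145248 = 0.64391
Exposure is associated with lower odds of grade retention (OR = 0.64 < 1).

0.644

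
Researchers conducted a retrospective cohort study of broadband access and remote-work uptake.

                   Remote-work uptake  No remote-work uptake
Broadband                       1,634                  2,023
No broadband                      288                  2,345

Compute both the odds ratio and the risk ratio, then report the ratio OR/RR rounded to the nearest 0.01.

Cells: a = 1634, b = 2023, c = 288, d = 2345.
OR = (1634·2345)/(2023·288) = 3831730/582624 = 6.57668
Risk in exposed = 1634/3657 = 0.44681; risk in unexposed = 288/2633 = 0.10938; RR = 4.08494
OR/RR = 6.57668 / 4.08494 = 1.60998
The outcome is not rare, so the OR lies further from 1 than the RR.

1.61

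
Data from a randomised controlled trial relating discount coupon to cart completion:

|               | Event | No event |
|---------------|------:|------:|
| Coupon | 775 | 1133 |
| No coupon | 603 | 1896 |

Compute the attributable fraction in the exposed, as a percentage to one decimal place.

40.6

Cells: a = 775, b = 1133, c = 603, d = 1896.
Risk in exposed = 775/1908 = 0.40618; risk in unexposed = 603/2499 = 0.24130.
RR = 0.40618/0.24130 = 1.68334
AR% = (RR − 1)/RR × 100 = (1.68334 − 1)/1.68334 × 100 = 40.5944%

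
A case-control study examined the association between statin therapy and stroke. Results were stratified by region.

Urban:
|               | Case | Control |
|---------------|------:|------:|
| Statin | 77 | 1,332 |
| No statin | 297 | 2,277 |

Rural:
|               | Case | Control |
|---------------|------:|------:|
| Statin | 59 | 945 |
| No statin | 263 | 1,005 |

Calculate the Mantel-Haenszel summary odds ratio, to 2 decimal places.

0.34

OR_MH = Σ(aᵢdᵢ/nᵢ) / Σ(bᵢcᵢ/nᵢ), where nᵢ is the stratum total.
Stratum 1 (Urban): n = 3983; a·d/n = 77·2277/3983 = 44.0193; b·c/n = 1332·297/3983 = 99.3231
Stratum 2 (Rural): n = 2272; a·d/n = 59·1005/2272 = 26.0982; b·c/n = 945·263/2272 = 109.3904
OR_MH = (44.0193 + 26.0982) / (99.3231 + 109.3904) = 70.1175 / 208.7135 = 0.33595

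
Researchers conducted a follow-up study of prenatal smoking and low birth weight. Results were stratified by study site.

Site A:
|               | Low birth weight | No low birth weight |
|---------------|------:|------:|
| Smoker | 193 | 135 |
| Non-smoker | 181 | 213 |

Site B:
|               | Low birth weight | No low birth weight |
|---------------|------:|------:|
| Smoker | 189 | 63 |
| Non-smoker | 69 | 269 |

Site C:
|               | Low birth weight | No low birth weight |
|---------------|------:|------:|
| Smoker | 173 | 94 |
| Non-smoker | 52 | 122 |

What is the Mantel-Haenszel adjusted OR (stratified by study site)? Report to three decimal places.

3.652

OR_MH = Σ(aᵢdᵢ/nᵢ) / Σ(bᵢcᵢ/nᵢ), where nᵢ is the stratum total.
Stratum 1 (Site A): n = 722; a·d/n = 193·213/722 = 56.9377; b·c/n = 135·181/722 = 33.8435
Stratum 2 (Site B): n = 590; a·d/n = 189·269/590 = 86.1712; b·c/n = 63·69/590 = 7.3678
Stratum 3 (Site C): n = 441; a·d/n = 173·122/441 = 47.8594; b·c/n = 94·52/441 = 11.0839
OR_MH = (56.9377 + 86.1712 + 47.8594) / (33.8435 + 7.3678 + 11.0839) = 190.9683 / 52.2952 = 3.65174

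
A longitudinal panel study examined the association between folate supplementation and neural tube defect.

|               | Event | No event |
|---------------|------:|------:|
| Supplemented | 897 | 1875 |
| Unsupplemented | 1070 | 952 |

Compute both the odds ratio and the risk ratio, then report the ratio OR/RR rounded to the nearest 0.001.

0.696

Cells: a = 897, b = 1875, c = 1070, d = 952.
OR = (897·952)/(1875·1070) = 853944/2006250 = 0.42564
Risk in exposed = 897/2772 = 0.32359; risk in unexposed = 1070/2022 = 0.52918; RR = 0.61150
OR/RR = 0.42564 / 0.61150 = 0.69606
The outcome is not rare, so the OR lies further from 1 than the RR.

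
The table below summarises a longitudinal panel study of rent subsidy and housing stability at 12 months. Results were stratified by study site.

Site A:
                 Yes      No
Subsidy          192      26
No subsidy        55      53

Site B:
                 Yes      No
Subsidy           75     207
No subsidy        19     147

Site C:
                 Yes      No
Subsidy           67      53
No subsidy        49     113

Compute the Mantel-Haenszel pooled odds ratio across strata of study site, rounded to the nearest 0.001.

3.695

OR_MH = Σ(aᵢdᵢ/nᵢ) / Σ(bᵢcᵢ/nᵢ), where nᵢ is the stratum total.
Stratum 1 (Site A): n = 326; a·d/n = 192·53/326 = 31.2147; b·c/n = 26·55/326 = 4.3865
Stratum 2 (Site B): n = 448; a·d/n = 75·147/448 = 24.6094; b·c/n = 207·19/448 = 8.7790
Stratum 3 (Site C): n = 282; a·d/n = 67·113/282 = 26.8475; b·c/n = 53·49/282 = 9.2092
OR_MH = (31.2147 + 24.6094 + 26.8475) / (4.3865 + 8.7790 + 9.2092) = 82.6716 / 22.3747 = 3.69486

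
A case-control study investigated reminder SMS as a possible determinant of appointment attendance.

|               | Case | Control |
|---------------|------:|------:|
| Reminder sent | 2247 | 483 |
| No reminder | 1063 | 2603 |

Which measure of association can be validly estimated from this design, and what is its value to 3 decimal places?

Cells: a = 2247, b = 483, c = 1063, d = 2603.
This is a case-control study: participants were sampled on outcome status, so risks in the source population cannot be estimated directly — relative risk is not valid here. The odds ratio is the appropriate measure.
OR = (a·d)/(b·c) = (2247 × 2603) / (483 × 1063) = 5848941 / 513429 = 11.39192

11.392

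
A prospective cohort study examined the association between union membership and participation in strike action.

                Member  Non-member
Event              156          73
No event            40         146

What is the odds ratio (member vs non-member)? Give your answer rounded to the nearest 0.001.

Reading the table with exposure as columns: a = 156 (Member, case), b = 40 (Member, non-case), c = 73 (Non-member, case), d = 146.
OR = (a·d)/(b·c) = (156 × 146) / (40 × 73) = 22776 / 2920 = 7.80000
The odds of participation in strike action are about 7.80 times as high in the member group.

7.800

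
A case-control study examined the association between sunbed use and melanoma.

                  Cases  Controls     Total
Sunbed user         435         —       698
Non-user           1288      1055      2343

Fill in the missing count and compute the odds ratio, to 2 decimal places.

1.35

The missing cell is in the exposed row: 698 − 435 = 263.
So a = 435, b = 263, c = 1288, d = 1055.
OR = (a·d)/(b·c) = (435 × 1055) / (263 × 1288) = 458925 / 338744 = 1.35478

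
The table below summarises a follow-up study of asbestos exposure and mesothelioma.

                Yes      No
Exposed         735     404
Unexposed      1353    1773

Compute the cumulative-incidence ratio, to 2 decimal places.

Cells: a = 735, b = 404, c = 1353, d = 1773.
Risk in exposed = 735/1139 = 0.64530; risk in unexposed = 1353/3126 = 0.43282.
RR = 0.64530 / 0.43282 = 1.49092
The risk among the exposed is 1.49 times that among the unexposed.

1.49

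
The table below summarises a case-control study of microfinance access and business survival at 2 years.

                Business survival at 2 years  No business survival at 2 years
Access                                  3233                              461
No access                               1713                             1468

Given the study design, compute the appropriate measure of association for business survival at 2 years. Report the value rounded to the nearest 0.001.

6.010

Cells: a = 3233, b = 461, c = 1713, d = 1468.
This is a case-control study: participants were sampled on outcome status, so risks in the source population cannot be estimated directly — relative risk is not valid here. The odds ratio is the appropriate measure.
OR = (a·d)/(b·c) = (3233 × 1468) / (461 × 1713) = 4746044 / 789693 = 6.00999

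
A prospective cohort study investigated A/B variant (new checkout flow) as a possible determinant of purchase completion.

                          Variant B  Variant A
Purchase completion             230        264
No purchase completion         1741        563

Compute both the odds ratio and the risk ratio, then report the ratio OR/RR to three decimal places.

0.771

Reading the table with exposure as columns: a = 230 (Variant B, case), b = 1741 (Variant B, non-case), c = 264 (Variant A, case), d = 563.
OR = (230·563)/(1741·264) = 129490/459624 = 0.28173
Risk in exposed = 230/1971 = 0.11669; risk in unexposed = 264/827 = 0.31923; RR = 0.36555
OR/RR = 0.28173 / 0.36555 = 0.77071
The outcome is not rare, so the OR lies further from 1 than the RR.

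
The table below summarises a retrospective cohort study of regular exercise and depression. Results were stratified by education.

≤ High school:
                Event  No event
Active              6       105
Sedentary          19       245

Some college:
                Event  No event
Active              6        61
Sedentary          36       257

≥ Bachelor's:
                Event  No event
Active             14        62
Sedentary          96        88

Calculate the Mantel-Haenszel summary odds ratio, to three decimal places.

0.377

OR_MH = Σ(aᵢdᵢ/nᵢ) / Σ(bᵢcᵢ/nᵢ), where nᵢ is the stratum total.
Stratum 1 (≤ High school): n = 375; a·d/n = 6·245/375 = 3.9200; b·c/n = 105·19/375 = 5.3200
Stratum 2 (Some college): n = 360; a·d/n = 6·257/360 = 4.2833; b·c/n = 61·36/360 = 6.1000
Stratum 3 (≥ Bachelor's): n = 260; a·d/n = 14·88/260 = 4.7385; b·c/n = 62·96/260 = 22.8923
OR_MH = (3.9200 + 4.2833 + 4.7385) / (5.3200 + 6.1000 + 22.8923) = 12.9418 / 34.3123 = 0.37718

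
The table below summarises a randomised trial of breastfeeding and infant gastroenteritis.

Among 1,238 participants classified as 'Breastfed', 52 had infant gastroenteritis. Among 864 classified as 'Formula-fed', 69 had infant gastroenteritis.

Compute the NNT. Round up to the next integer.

Risk in treated group = 52/1238 = 0.04200; risk in control = 69/864 = 0.07986.
Absolute risk reduction = 0.07986 − 0.04200 = 0.03786
NNT = 1 / ARR = 1 / 0.03786 = 26.415 → round up → 27

27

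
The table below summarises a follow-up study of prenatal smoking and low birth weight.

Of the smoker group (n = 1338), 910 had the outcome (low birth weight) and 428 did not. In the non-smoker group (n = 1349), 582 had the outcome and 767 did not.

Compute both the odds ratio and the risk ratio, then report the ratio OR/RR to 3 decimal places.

From the description: a = 910, b = 428, c = 582, d = 767.
OR = (910·767)/(428·582) = 697970/249096 = 2.80201
Risk in exposed = 910/1338 = 0.68012; risk in unexposed = 582/1349 = 0.43143; RR = 1.57643
OR/RR = 2.80201 / 1.57643 = 1.77744
The outcome is not rare, so the OR lies further from 1 than the RR.

1.777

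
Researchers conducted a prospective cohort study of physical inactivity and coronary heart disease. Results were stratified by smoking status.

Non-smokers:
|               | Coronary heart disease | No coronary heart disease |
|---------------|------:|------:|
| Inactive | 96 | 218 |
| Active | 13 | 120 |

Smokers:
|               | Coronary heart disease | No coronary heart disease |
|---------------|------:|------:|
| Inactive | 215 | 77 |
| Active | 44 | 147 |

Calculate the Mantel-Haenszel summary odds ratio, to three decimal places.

OR_MH = Σ(aᵢdᵢ/nᵢ) / Σ(bᵢcᵢ/nᵢ), where nᵢ is the stratum total.
Stratum 1 (Non-smokers): n = 447; a·d/n = 96·120/447 = 25.7718; b·c/n = 218·13/447 = 6.3400
Stratum 2 (Smokers): n = 483; a·d/n = 215·147/483 = 65.4348; b·c/n = 77·44/483 = 7.0145
OR_MH = (25.7718 + 65.4348) / (6.3400 + 7.0145) = 91.2066 / 13.3545 = 6.82963

6.830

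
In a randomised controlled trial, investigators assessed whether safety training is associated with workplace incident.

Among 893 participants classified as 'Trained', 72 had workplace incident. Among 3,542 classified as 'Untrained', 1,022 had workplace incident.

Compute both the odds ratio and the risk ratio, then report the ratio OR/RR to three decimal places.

From the description: a = 72, b = 821, c = 1022, d = 2520.
OR = (72·2520)/(821·1022) = 181440/839062 = 0.21624
Risk in exposed = 72/893 = 0.08063; risk in unexposed = 1022/3542 = 0.28854; RR = 0.27943
OR/RR = 0.21624 / 0.27943 = 0.77386
The outcome is not rare, so the OR lies further from 1 than the RR.

0.774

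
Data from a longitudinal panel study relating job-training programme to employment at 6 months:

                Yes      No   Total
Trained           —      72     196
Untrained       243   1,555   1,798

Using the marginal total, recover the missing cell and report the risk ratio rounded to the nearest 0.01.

4.68

The missing cell is in the exposed row: 196 − 72 = 124.
So a = 124, b = 72, c = 243, d = 1555.
RR = [a/(a+b)] / [c/(c+d)] = (124/196) / (243/1798) = 0.63265/0.13515 = 4.68111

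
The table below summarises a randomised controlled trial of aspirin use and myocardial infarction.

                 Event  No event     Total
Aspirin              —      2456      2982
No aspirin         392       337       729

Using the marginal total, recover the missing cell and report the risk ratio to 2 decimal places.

0.33

The missing cell is in the exposed row: 2982 − 2456 = 526.
So a = 526, b = 2456, c = 392, d = 337.
RR = [a/(a+b)] / [c/(c+d)] = (526/2982) / (392/729) = 0.17639/0.53772 = 0.32803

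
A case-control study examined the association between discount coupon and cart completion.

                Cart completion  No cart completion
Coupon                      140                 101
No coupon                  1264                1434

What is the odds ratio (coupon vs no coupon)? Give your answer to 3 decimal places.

Cells: a = 140, b = 101, c = 1264, d = 1434.
OR = (a·d)/(b·c) = (140 × 1434) / (101 × 1264) = 200760 / 127664 = 1.57257
The odds of cart completion are about 1.57 times as high in the coupon group.

1.573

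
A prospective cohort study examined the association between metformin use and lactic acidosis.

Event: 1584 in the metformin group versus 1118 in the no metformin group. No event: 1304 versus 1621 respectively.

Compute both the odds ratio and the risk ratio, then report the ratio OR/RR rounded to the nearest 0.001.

1.311

From the description: a = 1584, b = 1304, c = 1118, d = 1621.
OR = (1584·1621)/(1304·1118) = 2567664/1457872 = 1.76124
Risk in exposed = 1584/2888 = 0.54848; risk in unexposed = 1118/2739 = 0.40818; RR = 1.34372
OR/RR = 1.76124 / 1.34372 = 1.31072
The outcome is not rare, so the OR lies further from 1 than the RR.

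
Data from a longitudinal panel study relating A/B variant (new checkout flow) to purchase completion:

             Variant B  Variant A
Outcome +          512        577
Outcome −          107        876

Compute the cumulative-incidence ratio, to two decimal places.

2.08

Reading the table with exposure as columns: a = 512 (Variant B, case), b = 107 (Variant B, non-case), c = 577 (Variant A, case), d = 876.
Risk in exposed = 512/619 = 0.82714; risk in unexposed = 577/1453 = 0.39711.
RR = 0.82714 / 0.39711 = 2.08290
The risk among the exposed is 2.08 times that among the unexposed.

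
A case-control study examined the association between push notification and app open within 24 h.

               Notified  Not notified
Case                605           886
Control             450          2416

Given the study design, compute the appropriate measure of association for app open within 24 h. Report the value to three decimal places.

Reading the table with exposure as columns: a = 605 (Notified, case), b = 450 (Notified, non-case), c = 886 (Not notified, case), d = 2416.
This is a case-control study: participants were sampled on outcome status, so risks in the source population cannot be estimated directly — relative risk is not valid here. The odds ratio is the appropriate measure.
OR = (a·d)/(b·c) = (605 × 2416) / (450 × 886) = 1461680 / 398700 = 3.66611

3.666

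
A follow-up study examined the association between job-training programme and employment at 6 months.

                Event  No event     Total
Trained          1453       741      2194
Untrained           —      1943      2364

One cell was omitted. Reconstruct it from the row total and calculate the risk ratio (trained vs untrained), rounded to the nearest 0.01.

3.72

The missing cell is in the unexposed row: 2364 − 1943 = 421.
So a = 1453, b = 741, c = 421, d = 1943.
RR = [a/(a+b)] / [c/(c+d)] = (1453/2194) / (421/2364) = 0.66226/0.17809 = 3.71873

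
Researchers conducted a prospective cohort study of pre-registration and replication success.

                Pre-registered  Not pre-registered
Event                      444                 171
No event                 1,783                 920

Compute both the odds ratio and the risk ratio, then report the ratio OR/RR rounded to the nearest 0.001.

1.053

Reading the table with exposure as columns: a = 444 (Pre-registered, case), b = 1783 (Pre-registered, non-case), c = 171 (Not pre-registered, case), d = 920.
OR = (444·920)/(1783·171) = 408480/304893 = 1.33975
Risk in exposed = 444/2227 = 0.19937; risk in unexposed = 171/1091 = 0.15674; RR = 1.27201
OR/RR = 1.33975 / 1.27201 = 1.05325
The outcome is not rare, so the OR lies further from 1 than the RR.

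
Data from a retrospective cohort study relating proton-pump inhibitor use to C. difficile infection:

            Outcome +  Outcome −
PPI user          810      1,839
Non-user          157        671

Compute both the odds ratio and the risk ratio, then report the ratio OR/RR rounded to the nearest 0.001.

Cells: a = 810, b = 1839, c = 157, d = 671.
OR = (810·671)/(1839·157) = 543510/288723 = 1.88246
Risk in exposed = 810/2649 = 0.30578; risk in unexposed = 157/828 = 0.18961; RR = 1.61263
OR/RR = 1.88246 / 1.61263 = 1.16733
The outcome is not rare, so the OR lies further from 1 than the RR.

1.167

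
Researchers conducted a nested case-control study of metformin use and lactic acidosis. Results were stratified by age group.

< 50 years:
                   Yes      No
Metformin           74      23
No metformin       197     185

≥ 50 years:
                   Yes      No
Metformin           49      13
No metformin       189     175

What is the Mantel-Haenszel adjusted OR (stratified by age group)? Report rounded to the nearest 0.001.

3.199

OR_MH = Σ(aᵢdᵢ/nᵢ) / Σ(bᵢcᵢ/nᵢ), where nᵢ is the stratum total.
Stratum 1 (< 50 years): n = 479; a·d/n = 74·185/479 = 28.5804; b·c/n = 23·197/479 = 9.4593
Stratum 2 (≥ 50 years): n = 426; a·d/n = 49·175/426 = 20.1291; b·c/n = 13·189/426 = 5.7676
OR_MH = (28.5804 + 20.1291) / (9.4593 + 5.7676) = 48.7095 / 15.2269 = 3.19891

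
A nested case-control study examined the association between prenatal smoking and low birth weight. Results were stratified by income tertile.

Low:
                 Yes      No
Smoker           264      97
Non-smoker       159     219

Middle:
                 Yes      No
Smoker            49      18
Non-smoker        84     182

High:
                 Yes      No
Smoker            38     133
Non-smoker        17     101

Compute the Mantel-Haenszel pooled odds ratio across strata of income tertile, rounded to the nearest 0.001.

OR_MH = Σ(aᵢdᵢ/nᵢ) / Σ(bᵢcᵢ/nᵢ), where nᵢ is the stratum total.
Stratum 1 (Low): n = 739; a·d/n = 264·219/739 = 78.2355; b·c/n = 97·159/739 = 20.8701
Stratum 2 (Middle): n = 333; a·d/n = 49·182/333 = 26.7808; b·c/n = 18·84/333 = 4.5405
Stratum 3 (High): n = 289; a·d/n = 38·101/289 = 13.2803; b·c/n = 133·17/289 = 7.8235
OR_MH = (78.2355 + 26.7808 + 13.2803) / (20.8701 + 4.5405 + 7.8235) = 118.2965 / 33.2342 = 3.55949

3.559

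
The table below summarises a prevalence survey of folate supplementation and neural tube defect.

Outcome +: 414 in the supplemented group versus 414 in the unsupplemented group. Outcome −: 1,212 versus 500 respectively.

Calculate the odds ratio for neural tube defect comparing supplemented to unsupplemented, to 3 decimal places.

0.413

From the description: a = 414, b = 1212, c = 414, d = 500.
OR = (a·d)/(b·c) = (414 × 500) / (1212 × 414) = 207000 / 501768 = 0.41254
Exposure is associated with lower odds of neural tube defect (OR = 0.41 < 1).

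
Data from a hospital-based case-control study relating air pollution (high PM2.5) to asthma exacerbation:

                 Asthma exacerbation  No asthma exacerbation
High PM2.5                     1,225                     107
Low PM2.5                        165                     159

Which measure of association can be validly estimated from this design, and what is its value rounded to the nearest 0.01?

Cells: a = 1225, b = 107, c = 165, d = 159.
This is a hospital-based case-control study: participants were sampled on outcome status, so risks in the source population cannot be estimated directly — relative risk is not valid here. The odds ratio is the appropriate measure.
OR = (a·d)/(b·c) = (1225 × 159) / (107 × 165) = 194775 / 17655 = 11.03229

11.03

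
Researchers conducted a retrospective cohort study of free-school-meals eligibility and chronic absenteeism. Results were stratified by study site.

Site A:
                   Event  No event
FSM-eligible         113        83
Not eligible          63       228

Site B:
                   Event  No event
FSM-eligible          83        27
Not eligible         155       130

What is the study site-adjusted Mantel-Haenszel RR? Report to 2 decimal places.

RR_MH = Σ(aᵢ·n₀ᵢ/nᵢ) / Σ(cᵢ·n₁ᵢ/nᵢ), with n₁ᵢ = aᵢ+bᵢ (exposed), n₀ᵢ = cᵢ+dᵢ (unexposed), nᵢ = n₁ᵢ+n₀ᵢ.
Stratum 1 (Site A): n₁ = 196, n₀ = 291, n = 487; a·n₀/n = 113·291/487 = 67.5216; c·n₁/n = 63·196/487 = 25.3552
Stratum 2 (Site B): n₁ = 110, n₀ = 285, n = 395; a·n₀/n = 83·285/395 = 59.8861; c·n₁/n = 155·110/395 = 43.1646
RR_MH = (67.5216 + 59.8861) / (25.3552 + 43.1646) = 127.4076 / 68.5198 = 1.85943

1.86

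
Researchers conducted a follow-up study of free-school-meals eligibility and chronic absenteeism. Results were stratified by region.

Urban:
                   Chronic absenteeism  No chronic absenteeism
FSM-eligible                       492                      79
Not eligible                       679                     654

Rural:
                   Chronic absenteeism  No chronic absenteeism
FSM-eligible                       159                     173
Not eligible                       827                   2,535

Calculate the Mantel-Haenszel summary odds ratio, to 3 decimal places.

4.157

OR_MH = Σ(aᵢdᵢ/nᵢ) / Σ(bᵢcᵢ/nᵢ), where nᵢ is the stratum total.
Stratum 1 (Urban): n = 1904; a·d/n = 492·654/1904 = 168.9958; b·c/n = 79·679/1904 = 28.1728
Stratum 2 (Rural): n = 3694; a·d/n = 159·2535/3694 = 109.1134; b·c/n = 173·827/3694 = 38.7306
OR_MH = (168.9958 + 109.1134) / (28.1728 + 38.7306) = 278.1092 / 66.9034 = 4.15687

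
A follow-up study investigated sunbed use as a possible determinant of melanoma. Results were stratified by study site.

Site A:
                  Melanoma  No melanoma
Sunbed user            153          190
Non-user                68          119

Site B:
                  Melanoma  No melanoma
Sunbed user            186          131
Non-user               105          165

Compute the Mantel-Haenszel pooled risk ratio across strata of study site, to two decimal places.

RR_MH = Σ(aᵢ·n₀ᵢ/nᵢ) / Σ(cᵢ·n₁ᵢ/nᵢ), with n₁ᵢ = aᵢ+bᵢ (exposed), n₀ᵢ = cᵢ+dᵢ (unexposed), nᵢ = n₁ᵢ+n₀ᵢ.
Stratum 1 (Site A): n₁ = 343, n₀ = 187, n = 530; a·n₀/n = 153·187/530 = 53.9830; c·n₁/n = 68·343/530 = 44.0075
Stratum 2 (Site B): n₁ = 317, n₀ = 270, n = 587; a·n₀/n = 186·270/587 = 85.5537; c·n₁/n = 105·317/587 = 56.7036
RR_MH = (53.9830 + 85.5537) / (44.0075 + 56.7036) = 139.5367 / 100.7111 = 1.38551

1.39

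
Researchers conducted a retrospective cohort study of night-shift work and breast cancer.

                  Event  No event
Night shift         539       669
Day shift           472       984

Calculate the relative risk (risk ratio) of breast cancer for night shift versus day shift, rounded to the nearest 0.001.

1.376

Cells: a = 539, b = 669, c = 472, d = 984.
Risk in exposed = 539/1208 = 0.44619; risk in unexposed = 472/1456 = 0.32418.
RR = 0.44619 / 0.32418 = 1.37639
The risk among the exposed is 1.38 times that among the unexposed.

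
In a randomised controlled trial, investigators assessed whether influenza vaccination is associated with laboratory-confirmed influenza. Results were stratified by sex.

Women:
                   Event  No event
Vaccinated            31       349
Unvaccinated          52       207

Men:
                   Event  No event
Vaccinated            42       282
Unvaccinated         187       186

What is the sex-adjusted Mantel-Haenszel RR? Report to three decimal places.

RR_MH = Σ(aᵢ·n₀ᵢ/nᵢ) / Σ(cᵢ·n₁ᵢ/nᵢ), with n₁ᵢ = aᵢ+bᵢ (exposed), n₀ᵢ = cᵢ+dᵢ (unexposed), nᵢ = n₁ᵢ+n₀ᵢ.
Stratum 1 (Women): n₁ = 380, n₀ = 259, n = 639; a·n₀/n = 31·259/639 = 12.5649; c·n₁/n = 52·380/639 = 30.9233
Stratum 2 (Men): n₁ = 324, n₀ = 373, n = 697; a·n₀/n = 42·373/697 = 22.4763; c·n₁/n = 187·324/697 = 86.9268
RR_MH = (12.5649 + 22.4763) / (30.9233 + 86.9268) = 35.0413 / 117.8501 = 0.29734

0.297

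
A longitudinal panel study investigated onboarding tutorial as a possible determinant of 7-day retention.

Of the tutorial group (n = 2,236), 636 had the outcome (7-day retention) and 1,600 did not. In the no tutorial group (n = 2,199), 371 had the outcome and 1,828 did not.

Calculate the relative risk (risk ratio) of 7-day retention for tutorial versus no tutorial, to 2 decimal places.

From the description: a = 636, b = 1600, c = 371, d = 1828.
Risk in exposed = 636/2236 = 0.28444; risk in unexposed = 371/2199 = 0.16871.
RR = 0.28444 / 0.16871 = 1.68592
The risk among the exposed is 1.69 times that among the unexposed.

1.69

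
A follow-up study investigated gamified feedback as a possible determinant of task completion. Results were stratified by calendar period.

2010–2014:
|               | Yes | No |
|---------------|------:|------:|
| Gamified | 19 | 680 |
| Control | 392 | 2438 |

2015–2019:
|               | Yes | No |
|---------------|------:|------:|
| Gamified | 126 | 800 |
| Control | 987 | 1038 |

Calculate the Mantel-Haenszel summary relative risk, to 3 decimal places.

0.263

RR_MH = Σ(aᵢ·n₀ᵢ/nᵢ) / Σ(cᵢ·n₁ᵢ/nᵢ), with n₁ᵢ = aᵢ+bᵢ (exposed), n₀ᵢ = cᵢ+dᵢ (unexposed), nᵢ = n₁ᵢ+n₀ᵢ.
Stratum 1 (2010–2014): n₁ = 699, n₀ = 2830, n = 3529; a·n₀/n = 19·2830/3529 = 15.2366; c·n₁/n = 392·699/3529 = 77.6447
Stratum 2 (2015–2019): n₁ = 926, n₀ = 2025, n = 2951; a·n₀/n = 126·2025/2951 = 86.4622; c·n₁/n = 987·926/2951 = 309.7126
RR_MH = (15.2366 + 86.4622) / (77.6447 + 309.7126) = 101.6988 / 387.3573 = 0.26255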